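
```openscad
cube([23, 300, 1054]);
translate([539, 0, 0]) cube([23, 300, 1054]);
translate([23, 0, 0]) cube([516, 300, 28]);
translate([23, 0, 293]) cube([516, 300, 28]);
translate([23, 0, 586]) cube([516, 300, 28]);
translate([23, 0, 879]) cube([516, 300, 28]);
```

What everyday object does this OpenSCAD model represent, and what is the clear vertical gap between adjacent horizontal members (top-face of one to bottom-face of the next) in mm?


A bookshelf. The clear shelf gap is 265 mm.

Two tall side panels with 4 horizontal boards between them — a bookshelf. The first two shelf undersides are at z = 0 and z = 293; with shelf thickness 28, the clear gap is 293 − 0 − 28 = 265 mm.


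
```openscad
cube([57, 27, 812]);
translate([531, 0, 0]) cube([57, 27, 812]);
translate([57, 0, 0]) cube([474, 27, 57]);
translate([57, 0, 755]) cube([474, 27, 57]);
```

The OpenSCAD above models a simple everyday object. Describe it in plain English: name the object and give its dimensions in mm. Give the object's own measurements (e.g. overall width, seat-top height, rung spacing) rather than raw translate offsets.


A rectangular picture frame lying in the x–z plane (depth along y). The opening is 474 mm wide (x) by 698 mm tall (z), surrounded by a border 57 mm wide on all four sides. The frame is 27 mm deep and is made of two full-height vertical stiles with two horizontal rails fitted between them.


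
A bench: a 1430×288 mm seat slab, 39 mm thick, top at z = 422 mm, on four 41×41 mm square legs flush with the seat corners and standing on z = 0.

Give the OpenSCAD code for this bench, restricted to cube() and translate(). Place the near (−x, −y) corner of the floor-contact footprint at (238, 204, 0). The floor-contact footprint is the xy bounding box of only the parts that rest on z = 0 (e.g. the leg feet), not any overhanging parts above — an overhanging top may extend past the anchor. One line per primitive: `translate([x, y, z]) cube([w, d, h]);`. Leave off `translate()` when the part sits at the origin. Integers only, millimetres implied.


// leg_h = 422 − 39 = 383
translate([238, 204, 383]) cube([1430, 288, 39]);
translate([238, 204, 0]) cube([41, 41, 383]);
translate([238, 451, 0]) cube([41, 41, 383]);
translate([1627, 204, 0]) cube([41, 41, 383]);
translate([1627, 451, 0]) cube([41, 41, 383]);


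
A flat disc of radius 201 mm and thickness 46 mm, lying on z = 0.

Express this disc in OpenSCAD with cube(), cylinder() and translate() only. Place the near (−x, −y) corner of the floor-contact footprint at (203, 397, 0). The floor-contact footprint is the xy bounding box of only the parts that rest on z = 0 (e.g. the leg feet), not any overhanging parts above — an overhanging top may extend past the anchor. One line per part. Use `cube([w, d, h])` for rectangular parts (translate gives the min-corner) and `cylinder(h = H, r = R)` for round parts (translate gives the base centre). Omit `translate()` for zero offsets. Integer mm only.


translate([404, 598, 0]) cylinder(h = 46, r = 201);


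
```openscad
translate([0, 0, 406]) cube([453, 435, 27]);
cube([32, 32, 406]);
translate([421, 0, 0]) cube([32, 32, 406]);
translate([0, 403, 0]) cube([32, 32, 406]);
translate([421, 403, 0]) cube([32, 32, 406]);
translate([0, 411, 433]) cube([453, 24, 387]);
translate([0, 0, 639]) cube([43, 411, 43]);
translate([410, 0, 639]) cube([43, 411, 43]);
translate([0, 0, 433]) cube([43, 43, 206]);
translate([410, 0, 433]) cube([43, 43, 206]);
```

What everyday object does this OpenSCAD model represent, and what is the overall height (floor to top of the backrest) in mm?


A chair. The overall height is 820 mm.

A slab on four corner posts with a tall panel at the back — a chair. The seat slab sits at z = 406 with thickness 27, and the 387 mm backrest starts at the seat top, so the overall height is 406 + 27 + 387 = 820 mm.


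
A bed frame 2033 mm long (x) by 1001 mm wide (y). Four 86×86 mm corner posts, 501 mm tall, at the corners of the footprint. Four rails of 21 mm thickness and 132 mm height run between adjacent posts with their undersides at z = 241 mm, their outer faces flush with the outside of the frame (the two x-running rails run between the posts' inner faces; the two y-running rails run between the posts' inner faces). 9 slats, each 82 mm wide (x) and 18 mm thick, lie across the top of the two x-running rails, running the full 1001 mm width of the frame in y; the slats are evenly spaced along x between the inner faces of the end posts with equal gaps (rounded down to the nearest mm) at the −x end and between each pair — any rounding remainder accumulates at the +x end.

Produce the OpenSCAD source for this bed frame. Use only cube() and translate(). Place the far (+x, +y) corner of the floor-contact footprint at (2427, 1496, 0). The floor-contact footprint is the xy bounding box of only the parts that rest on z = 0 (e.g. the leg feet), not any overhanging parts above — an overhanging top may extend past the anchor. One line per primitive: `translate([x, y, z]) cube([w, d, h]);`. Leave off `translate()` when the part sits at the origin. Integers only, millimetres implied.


translate([394, 495, 0]) cube([86, 86, 501]);
translate([394, 1410, 0]) cube([86, 86, 501]);
translate([2341, 495, 0]) cube([86, 86, 501]);
translate([2341, 1410, 0]) cube([86, 86, 501]);
translate([480, 495, 241]) cube([1861, 21, 132]);
translate([480, 1475, 241]) cube([1861, 21, 132]);
translate([394, 581, 241]) cube([21, 829, 132]);
translate([2406, 581, 241]) cube([21, 829, 132]);
translate([592, 495, 373]) cube([82, 1001, 18]);
translate([786, 495, 373]) cube([82, 1001, 18]);
translate([980, 495, 373]) cube([82, 1001, 18]);
translate([1174, 495, 373]) cube([82, 1001, 18]);
translate([1368, 495, 373]) cube([82, 1001, 18]);
translate([1562, 495, 373]) cube([82, 1001, 18]);
translate([1756, 495, 373]) cube([82, 1001, 18]);
translate([1950, 495, 373]) cube([82, 1001, 18]);
translate([2144, 495, 373]) cube([82, 1001, 18]);


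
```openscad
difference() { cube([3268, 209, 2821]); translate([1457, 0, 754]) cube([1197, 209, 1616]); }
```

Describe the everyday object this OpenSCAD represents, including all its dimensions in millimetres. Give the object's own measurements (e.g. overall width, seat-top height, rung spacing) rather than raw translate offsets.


A wall 3268 mm long (x), 209 mm thick (y), 2821 mm tall, with a rectangular window opening cut through it. The opening is 1197 mm wide and 1616 mm tall; its sill is at z = 754 mm and its near (−x) edge is 1457 mm from the wall's −x end. The opening passes through the full wall thickness.


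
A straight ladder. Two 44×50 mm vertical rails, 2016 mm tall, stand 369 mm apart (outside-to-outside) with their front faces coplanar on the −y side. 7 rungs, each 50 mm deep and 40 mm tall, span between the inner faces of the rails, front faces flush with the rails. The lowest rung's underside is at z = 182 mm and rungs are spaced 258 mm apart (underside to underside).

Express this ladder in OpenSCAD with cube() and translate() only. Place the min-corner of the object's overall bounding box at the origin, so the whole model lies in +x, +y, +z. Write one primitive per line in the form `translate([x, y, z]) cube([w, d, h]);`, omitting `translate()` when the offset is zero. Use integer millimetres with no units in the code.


// rung span = 369 - 2*44 = 281
// rung[k] z = 182 + k*258
cube([44, 50, 2016]);
translate([325, 0, 0]) cube([44, 50, 2016]);
translate([44, 0, 182]) cube([281, 50, 40]);
translate([44, 0, 440]) cube([281, 50, 40]);
translate([44, 0, 698]) cube([281, 50, 40]);
translate([44, 0, 956]) cube([281, 50, 40]);
translate([44, 0, 1214]) cube([281, 50, 40]);
translate([44, 0, 1472]) cube([281, 50, 40]);
translate([44, 0, 1730]) cube([281, 50, 40]);


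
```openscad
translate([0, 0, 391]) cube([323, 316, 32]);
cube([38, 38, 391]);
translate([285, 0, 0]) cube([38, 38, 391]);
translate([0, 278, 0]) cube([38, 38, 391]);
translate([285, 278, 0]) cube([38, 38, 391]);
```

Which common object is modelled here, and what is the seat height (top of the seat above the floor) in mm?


A stool. The seat height is 423 mm.

A 323×316×32 slab at z = 391 on four corner posts — a stool. The seat top is 391 + 32 = 423 mm.


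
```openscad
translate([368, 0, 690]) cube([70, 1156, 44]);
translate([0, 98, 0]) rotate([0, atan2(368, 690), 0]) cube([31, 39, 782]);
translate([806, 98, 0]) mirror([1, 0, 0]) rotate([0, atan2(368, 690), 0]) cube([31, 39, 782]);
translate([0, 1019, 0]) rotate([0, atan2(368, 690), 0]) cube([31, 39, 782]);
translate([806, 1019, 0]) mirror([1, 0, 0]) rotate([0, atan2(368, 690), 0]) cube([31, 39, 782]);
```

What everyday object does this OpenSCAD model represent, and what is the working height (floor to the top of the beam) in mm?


A sawhorse. The overall height is 734 mm.

A beam across two mirrored pairs of raked legs — a sawhorse. The beam's underside is at z = 690 (matching the legs' vertical rise in atan2(368, 690)) and the beam is 44 mm tall, so its top is at 690 + 44 = 734 mm. The raked legs top out at the beam's underside, so that is the highest point.


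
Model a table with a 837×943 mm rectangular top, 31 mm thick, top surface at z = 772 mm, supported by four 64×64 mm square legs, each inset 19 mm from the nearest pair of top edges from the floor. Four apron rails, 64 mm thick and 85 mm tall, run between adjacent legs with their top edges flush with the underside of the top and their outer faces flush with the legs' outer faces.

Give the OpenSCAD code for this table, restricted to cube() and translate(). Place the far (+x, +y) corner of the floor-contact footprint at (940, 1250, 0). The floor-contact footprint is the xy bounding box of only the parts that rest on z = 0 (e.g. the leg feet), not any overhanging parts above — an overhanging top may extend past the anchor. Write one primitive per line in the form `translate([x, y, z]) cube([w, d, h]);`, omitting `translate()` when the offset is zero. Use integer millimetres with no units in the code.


// leg_h = 772 - 31 = 741
// apron z = 741 - 85 = 656
translate([122, 326, 741]) cube([837, 943, 31]);
translate([141, 345, 0]) cube([64, 64, 741]);
translate([876, 345, 0]) cube([64, 64, 741]);
translate([141, 1186, 0]) cube([64, 64, 741]);
translate([876, 1186, 0]) cube([64, 64, 741]);
translate([205, 345, 656]) cube([671, 64, 85]);
translate([205, 1186, 656]) cube([671, 64, 85]);
translate([141, 409, 656]) cube([64, 777, 85]);
translate([876, 409, 656]) cube([64, 777, 85]);


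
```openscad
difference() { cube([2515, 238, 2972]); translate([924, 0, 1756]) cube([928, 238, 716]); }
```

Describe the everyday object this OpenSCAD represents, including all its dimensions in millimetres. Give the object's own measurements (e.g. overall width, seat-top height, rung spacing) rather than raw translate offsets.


A wall 2515 mm long (x), 238 mm thick (y), 2972 mm tall, with a rectangular window opening cut through it. The opening is 928 mm wide and 716 mm tall; its sill is at z = 1756 mm and its near (−x) edge is 924 mm from the wall's −x end. The opening passes through the full wall thickness.


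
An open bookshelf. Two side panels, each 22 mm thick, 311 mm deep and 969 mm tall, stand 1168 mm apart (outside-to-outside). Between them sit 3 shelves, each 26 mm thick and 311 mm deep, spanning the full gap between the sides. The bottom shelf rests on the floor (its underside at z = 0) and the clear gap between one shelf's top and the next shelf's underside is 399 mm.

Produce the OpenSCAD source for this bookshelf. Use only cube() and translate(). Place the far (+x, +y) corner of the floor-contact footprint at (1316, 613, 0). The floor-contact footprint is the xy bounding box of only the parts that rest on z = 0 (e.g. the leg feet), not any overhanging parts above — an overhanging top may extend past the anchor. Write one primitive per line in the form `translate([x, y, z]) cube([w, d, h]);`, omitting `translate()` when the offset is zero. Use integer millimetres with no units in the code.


translate([148, 302, 0]) cube([22, 311, 969]);
translate([1294, 302, 0]) cube([22, 311, 969]);
translate([170, 302, 0]) cube([1124, 311, 26]);
translate([170, 302, 425]) cube([1124, 311, 26]);
translate([170, 302, 850]) cube([1124, 311, 26]);


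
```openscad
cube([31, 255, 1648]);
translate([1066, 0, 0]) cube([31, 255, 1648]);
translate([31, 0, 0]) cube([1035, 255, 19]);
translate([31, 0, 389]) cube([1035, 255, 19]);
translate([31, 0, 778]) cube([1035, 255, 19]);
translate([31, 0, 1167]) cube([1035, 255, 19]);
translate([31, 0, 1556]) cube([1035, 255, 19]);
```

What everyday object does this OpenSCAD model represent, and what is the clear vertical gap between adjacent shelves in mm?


A bookshelf. The clear shelf gap is 370 mm.

Two tall side panels with 5 horizontal boards between them — a bookshelf. The first two shelf undersides are at z = 0 and z = 389; with shelf thickness 19, the clear gap is 389 − 0 − 19 = 370 mm.


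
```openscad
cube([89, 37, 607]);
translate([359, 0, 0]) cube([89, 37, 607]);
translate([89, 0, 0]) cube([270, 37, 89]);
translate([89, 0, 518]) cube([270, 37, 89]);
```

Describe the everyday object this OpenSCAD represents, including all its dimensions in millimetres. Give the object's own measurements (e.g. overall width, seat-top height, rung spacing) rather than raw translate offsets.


A rectangular picture frame lying in the x–z plane (depth along y). The opening is 270 mm wide (x) by 429 mm tall (z), surrounded by a border 89 mm wide on all four sides. The frame is 37 mm deep and is made of two full-height vertical stiles with two horizontal rails fitted between them.


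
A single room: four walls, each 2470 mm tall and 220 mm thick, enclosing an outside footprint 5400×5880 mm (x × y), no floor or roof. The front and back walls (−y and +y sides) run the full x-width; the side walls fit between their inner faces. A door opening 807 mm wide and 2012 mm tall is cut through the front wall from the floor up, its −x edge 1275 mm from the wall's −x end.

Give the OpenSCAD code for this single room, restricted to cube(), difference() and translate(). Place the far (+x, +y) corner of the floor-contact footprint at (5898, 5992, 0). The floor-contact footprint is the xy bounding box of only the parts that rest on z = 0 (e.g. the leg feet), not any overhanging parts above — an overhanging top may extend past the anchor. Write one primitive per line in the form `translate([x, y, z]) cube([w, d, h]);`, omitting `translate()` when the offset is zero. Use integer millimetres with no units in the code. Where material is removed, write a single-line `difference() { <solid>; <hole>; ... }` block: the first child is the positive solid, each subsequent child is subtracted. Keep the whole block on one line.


difference() { translate([498, 112, 0]) cube([5400, 220, 2470]); translate([1773, 112, 0]) cube([807, 220, 2012]); }
translate([498, 5772, 0]) cube([5400, 220, 2470]);
translate([498, 332, 0]) cube([220, 5440, 2470]);
translate([5678, 332, 0]) cube([220, 5440, 2470]);


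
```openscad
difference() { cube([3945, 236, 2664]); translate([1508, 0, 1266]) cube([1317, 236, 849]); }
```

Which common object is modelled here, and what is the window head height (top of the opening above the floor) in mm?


A wall with a window opening. The window head height is 2115 mm.

A wall with a rectangular opening subtracted — a window. Sill at z = 1266, opening 849 mm tall, so the head is at 1266 + 849 = 2115 mm.


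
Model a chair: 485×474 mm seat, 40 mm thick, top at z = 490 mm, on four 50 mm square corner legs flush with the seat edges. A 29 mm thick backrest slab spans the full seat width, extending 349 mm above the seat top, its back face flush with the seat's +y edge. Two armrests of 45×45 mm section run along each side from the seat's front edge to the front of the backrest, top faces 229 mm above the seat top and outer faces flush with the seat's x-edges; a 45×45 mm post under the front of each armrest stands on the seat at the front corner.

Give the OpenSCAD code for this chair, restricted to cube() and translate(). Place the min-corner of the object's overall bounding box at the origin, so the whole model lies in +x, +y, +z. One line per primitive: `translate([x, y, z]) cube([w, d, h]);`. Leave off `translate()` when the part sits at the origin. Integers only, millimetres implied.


translate([0, 0, 450]) cube([485, 474, 40]);
cube([50, 50, 450]);
translate([435, 0, 0]) cube([50, 50, 450]);
translate([0, 424, 0]) cube([50, 50, 450]);
translate([435, 424, 0]) cube([50, 50, 450]);
translate([0, 445, 490]) cube([485, 29, 349]);
translate([0, 0, 674]) cube([45, 445, 45]);
translate([440, 0, 674]) cube([45, 445, 45]);
translate([0, 0, 490]) cube([45, 45, 184]);
translate([440, 0, 490]) cube([45, 45, 184]);


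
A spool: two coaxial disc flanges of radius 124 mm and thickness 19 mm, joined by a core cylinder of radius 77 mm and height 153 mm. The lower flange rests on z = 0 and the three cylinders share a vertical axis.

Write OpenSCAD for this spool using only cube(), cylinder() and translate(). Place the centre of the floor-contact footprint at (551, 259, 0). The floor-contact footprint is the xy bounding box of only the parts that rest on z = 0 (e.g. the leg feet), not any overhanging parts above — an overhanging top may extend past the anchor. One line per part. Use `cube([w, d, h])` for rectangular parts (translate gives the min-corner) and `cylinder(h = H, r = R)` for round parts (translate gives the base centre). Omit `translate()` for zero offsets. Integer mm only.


translate([551, 259, 0]) cylinder(h = 19, r = 124);
translate([551, 259, 19]) cylinder(h = 153, r = 77);
translate([551, 259, 172]) cylinder(h = 19, r = 124);


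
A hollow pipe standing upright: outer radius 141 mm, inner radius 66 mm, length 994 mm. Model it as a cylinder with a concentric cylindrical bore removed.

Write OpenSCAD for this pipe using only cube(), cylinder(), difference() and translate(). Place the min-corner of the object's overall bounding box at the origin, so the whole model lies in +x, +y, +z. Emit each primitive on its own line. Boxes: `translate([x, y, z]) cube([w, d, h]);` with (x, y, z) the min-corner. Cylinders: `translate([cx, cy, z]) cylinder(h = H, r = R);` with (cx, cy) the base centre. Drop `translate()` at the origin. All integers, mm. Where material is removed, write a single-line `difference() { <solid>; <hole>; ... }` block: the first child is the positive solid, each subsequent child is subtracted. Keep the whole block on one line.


difference() { translate([141, 141, 0]) cylinder(h = 994, r = 141); translate([141, 141, 0]) cylinder(h = 994, r = 66); }


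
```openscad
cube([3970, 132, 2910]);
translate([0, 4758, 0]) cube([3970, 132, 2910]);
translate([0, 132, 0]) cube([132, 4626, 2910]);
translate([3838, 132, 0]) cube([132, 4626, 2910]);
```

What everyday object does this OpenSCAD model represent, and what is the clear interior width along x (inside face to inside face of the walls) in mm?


A house (or room) frame. The interior width is 3706 mm.

Four 2910 mm walls enclosing a rectangle with no floor or roof — a room or house frame. Outside width is 3970 mm and wall thickness is 132 mm, so the interior width is 3970 − 2 × 132 = 3706 mm.


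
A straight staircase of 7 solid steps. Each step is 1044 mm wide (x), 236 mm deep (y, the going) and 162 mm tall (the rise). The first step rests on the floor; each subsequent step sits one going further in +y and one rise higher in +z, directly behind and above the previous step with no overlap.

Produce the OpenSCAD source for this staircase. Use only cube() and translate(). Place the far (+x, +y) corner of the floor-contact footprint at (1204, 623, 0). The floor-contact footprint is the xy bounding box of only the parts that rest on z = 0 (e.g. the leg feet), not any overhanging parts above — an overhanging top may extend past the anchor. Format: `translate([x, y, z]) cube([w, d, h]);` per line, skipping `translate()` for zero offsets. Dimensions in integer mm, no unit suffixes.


translate([160, 387, 0]) cube([1044, 236, 162]);
translate([160, 623, 162]) cube([1044, 236, 162]);
translate([160, 859, 324]) cube([1044, 236, 162]);
translate([160, 1095, 486]) cube([1044, 236, 162]);
translate([160, 1331, 648]) cube([1044, 236, 162]);
translate([160, 1567, 810]) cube([1044, 236, 162]);
translate([160, 1803, 972]) cube([1044, 236, 162]);


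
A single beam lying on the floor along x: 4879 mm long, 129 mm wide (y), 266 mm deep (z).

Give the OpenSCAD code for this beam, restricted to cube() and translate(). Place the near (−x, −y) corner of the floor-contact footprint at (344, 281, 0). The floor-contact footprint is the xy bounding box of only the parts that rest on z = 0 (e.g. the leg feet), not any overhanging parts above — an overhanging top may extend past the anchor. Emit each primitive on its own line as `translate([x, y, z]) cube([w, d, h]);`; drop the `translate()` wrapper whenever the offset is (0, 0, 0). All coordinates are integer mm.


translate([344, 281, 0]) cube([4879, 129, 266]);


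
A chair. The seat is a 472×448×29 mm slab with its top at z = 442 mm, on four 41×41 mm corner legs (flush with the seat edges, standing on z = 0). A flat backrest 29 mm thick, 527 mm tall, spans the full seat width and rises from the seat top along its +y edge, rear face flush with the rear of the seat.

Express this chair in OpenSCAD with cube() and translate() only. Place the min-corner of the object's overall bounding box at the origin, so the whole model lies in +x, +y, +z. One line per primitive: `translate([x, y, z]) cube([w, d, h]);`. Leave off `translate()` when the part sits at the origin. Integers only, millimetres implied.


translate([0, 0, 413]) cube([472, 448, 29]);
cube([41, 41, 413]);
translate([431, 0, 0]) cube([41, 41, 413]);
translate([0, 407, 0]) cube([41, 41, 413]);
translate([431, 407, 0]) cube([41, 41, 413]);
translate([0, 419, 442]) cube([472, 29, 527]);


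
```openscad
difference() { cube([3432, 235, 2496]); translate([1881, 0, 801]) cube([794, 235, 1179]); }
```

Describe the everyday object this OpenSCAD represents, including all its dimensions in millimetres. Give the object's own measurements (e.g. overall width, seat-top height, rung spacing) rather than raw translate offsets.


A wall 3432 mm long (x), 235 mm thick (y), 2496 mm tall, with a rectangular window opening cut through it. The opening is 794 mm wide and 1179 mm tall; its sill is at z = 801 mm and its near (−x) edge is 1881 mm from the wall's −x end. The opening passes through the full wall thickness.


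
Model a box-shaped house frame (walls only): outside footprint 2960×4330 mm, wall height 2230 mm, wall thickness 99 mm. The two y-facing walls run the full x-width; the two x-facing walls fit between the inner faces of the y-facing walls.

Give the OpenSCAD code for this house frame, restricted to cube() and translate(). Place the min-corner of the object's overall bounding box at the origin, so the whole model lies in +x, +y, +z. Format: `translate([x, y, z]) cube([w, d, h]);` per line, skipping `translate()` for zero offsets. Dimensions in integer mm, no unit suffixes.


cube([2960, 99, 2230]);
translate([0, 4231, 0]) cube([2960, 99, 2230]);
translate([0, 99, 0]) cube([99, 4132, 2230]);
translate([2861, 99, 0]) cube([99, 4132, 2230]);


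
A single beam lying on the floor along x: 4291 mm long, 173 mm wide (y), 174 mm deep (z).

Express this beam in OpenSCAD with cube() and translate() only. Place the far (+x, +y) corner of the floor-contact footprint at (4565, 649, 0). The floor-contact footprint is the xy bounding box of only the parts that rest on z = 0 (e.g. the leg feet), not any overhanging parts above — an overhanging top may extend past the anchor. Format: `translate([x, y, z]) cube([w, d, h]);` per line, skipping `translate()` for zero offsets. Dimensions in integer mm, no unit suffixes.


translate([274, 476, 0]) cube([4291, 173, 174]);


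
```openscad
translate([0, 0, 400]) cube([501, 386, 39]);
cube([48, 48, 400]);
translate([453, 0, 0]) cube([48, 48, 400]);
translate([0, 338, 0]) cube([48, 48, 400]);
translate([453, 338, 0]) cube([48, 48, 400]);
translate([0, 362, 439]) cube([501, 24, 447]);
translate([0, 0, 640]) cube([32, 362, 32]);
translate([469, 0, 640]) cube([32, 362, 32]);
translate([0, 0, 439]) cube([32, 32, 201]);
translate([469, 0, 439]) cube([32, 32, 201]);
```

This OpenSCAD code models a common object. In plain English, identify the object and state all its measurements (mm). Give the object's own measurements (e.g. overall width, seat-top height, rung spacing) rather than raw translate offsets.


A chair. The seat is a 501×386×39 mm slab with its top at z = 439 mm, on four 48×48 mm corner legs (flush with the seat edges, standing on z = 0). A flat backrest 24 mm thick, 447 mm tall, spans the full seat width and rises from the seat top along its +y edge, rear face flush with the rear of the seat. Two armrests of 32×32 mm section run along each side from the seat's front edge to the front of the backrest, top faces 233 mm above the seat top and outer faces flush with the seat's x-edges; a 32×32 mm post under the front of each armrest stands on the seat at the front corner.


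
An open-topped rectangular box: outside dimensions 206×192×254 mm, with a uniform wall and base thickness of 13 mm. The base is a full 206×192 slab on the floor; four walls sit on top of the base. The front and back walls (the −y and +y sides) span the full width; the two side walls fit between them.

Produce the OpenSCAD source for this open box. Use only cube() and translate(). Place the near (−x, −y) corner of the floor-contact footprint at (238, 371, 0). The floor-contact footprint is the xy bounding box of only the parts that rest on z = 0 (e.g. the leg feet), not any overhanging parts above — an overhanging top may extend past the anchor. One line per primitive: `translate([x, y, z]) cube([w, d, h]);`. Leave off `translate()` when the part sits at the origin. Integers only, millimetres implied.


translate([238, 371, 0]) cube([206, 192, 13]);
translate([238, 371, 13]) cube([206, 13, 241]);
translate([238, 550, 13]) cube([206, 13, 241]);
translate([238, 384, 13]) cube([13, 166, 241]);
translate([431, 384, 13]) cube([13, 166, 241]);


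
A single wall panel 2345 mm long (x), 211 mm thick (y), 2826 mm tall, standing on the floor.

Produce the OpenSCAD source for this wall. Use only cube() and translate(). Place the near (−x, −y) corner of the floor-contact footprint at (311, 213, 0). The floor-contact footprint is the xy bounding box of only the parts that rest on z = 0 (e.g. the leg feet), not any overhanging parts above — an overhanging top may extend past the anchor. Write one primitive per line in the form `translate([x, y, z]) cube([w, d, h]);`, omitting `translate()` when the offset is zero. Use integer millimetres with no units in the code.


translate([311, 213, 0]) cube([2345, 211, 2826]);


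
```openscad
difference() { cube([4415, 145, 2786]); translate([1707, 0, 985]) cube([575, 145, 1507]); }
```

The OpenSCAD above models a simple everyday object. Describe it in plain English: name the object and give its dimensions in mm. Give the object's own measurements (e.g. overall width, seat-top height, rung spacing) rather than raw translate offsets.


A wall 4415 mm long (x), 145 mm thick (y), 2786 mm tall, with a rectangular window opening cut through it. The opening is 575 mm wide and 1507 mm tall; its sill is at z = 985 mm and its near (−x) edge is 1707 mm from the wall's −x end. The opening passes through the full wall thickness.


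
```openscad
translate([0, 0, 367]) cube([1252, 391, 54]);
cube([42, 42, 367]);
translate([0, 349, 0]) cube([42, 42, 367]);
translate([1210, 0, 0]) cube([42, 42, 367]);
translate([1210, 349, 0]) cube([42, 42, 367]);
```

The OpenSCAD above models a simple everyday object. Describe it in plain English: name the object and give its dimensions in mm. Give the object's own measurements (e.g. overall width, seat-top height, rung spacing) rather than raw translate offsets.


A bench: a 1252×391 mm seat slab, 54 mm thick, top at z = 421 mm, on four 42×42 mm square legs flush with the seat corners and standing on z = 0.


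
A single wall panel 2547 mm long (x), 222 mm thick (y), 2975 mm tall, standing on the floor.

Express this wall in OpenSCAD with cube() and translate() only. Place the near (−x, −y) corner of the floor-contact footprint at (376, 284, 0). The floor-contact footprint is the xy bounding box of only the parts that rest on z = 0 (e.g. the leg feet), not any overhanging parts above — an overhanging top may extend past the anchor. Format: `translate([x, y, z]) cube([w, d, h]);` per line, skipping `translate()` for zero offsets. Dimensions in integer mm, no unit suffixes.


translate([376, 284, 0]) cube([2547, 222, 2975]);


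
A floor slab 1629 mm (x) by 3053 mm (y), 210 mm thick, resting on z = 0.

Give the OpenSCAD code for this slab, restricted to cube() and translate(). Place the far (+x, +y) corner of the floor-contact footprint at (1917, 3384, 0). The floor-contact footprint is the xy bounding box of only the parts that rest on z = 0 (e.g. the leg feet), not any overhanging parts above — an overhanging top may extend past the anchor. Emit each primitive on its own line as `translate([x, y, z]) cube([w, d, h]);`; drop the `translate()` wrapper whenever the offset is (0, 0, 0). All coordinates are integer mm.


translate([288, 331, 0]) cube([1629, 3053, 210]);


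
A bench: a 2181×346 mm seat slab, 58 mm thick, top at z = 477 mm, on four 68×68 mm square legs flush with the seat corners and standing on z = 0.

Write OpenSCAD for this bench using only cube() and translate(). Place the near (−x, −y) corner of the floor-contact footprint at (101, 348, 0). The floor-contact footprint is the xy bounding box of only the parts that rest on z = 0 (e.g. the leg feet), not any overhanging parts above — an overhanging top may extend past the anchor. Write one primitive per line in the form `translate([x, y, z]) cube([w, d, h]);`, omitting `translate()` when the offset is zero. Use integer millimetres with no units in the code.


// leg_h = 477 − 58 = 419
translate([101, 348, 419]) cube([2181, 346, 58]);
translate([101, 348, 0]) cube([68, 68, 419]);
translate([101, 626, 0]) cube([68, 68, 419]);
translate([2214, 348, 0]) cube([68, 68, 419]);
translate([2214, 626, 0]) cube([68, 68, 419]);


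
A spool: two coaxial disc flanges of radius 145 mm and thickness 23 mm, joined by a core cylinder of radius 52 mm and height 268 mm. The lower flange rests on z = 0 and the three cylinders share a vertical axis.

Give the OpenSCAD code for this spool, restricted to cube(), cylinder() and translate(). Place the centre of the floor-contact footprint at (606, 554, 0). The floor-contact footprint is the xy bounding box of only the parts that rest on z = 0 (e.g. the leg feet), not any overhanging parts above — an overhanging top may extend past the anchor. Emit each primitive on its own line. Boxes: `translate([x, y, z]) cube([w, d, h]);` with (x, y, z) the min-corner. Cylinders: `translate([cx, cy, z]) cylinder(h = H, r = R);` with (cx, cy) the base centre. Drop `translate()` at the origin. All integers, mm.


translate([606, 554, 0]) cylinder(h = 23, r = 145);
translate([606, 554, 23]) cylinder(h = 268, r = 52);
translate([606, 554, 291]) cylinder(h = 23, r = 145);


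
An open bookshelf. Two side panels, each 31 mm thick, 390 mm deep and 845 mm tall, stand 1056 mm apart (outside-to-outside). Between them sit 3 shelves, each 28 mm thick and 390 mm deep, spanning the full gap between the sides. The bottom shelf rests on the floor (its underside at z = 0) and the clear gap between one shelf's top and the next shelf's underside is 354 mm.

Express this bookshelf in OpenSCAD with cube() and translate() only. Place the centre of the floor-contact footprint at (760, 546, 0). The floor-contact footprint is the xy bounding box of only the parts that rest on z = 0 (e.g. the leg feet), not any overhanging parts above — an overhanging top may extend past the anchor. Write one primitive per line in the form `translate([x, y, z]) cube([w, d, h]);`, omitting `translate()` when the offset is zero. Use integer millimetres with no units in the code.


translate([232, 351, 0]) cube([31, 390, 845]);
translate([1257, 351, 0]) cube([31, 390, 845]);
translate([263, 351, 0]) cube([994, 390, 28]);
translate([263, 351, 382]) cube([994, 390, 28]);
translate([263, 351, 764]) cube([994, 390, 28]);


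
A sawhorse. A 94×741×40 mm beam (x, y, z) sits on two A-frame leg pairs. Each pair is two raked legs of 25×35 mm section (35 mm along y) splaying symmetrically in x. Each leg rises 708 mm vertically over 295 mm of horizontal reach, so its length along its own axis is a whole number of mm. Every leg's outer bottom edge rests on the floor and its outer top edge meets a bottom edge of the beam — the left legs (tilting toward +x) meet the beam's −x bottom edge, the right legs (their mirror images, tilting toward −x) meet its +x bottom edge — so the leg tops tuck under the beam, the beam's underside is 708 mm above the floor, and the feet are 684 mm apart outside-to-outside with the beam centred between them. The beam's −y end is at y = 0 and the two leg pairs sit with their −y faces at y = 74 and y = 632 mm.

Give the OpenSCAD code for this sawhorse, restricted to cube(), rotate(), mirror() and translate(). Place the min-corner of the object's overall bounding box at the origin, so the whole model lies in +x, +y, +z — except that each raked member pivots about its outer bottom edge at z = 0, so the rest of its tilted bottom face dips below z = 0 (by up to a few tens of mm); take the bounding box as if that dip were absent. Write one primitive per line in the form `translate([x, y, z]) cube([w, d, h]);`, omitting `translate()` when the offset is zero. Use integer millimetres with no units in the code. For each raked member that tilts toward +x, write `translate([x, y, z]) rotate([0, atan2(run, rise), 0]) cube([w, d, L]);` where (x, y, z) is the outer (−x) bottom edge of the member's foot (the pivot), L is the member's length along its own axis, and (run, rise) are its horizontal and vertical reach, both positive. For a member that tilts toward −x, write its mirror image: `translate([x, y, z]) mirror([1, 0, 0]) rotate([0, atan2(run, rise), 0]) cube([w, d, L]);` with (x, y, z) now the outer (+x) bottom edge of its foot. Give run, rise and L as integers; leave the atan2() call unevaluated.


translate([295, 0, 708]) cube([94, 741, 40]);
translate([0, 74, 0]) rotate([0, atan2(295, 708), 0]) cube([25, 35, 767]);
translate([684, 74, 0]) mirror([1, 0, 0]) rotate([0, atan2(295, 708), 0]) cube([25, 35, 767]);
translate([0, 632, 0]) rotate([0, atan2(295, 708), 0]) cube([25, 35, 767]);
translate([684, 632, 0]) mirror([1, 0, 0]) rotate([0, atan2(295, 708), 0]) cube([25, 35, 767]);


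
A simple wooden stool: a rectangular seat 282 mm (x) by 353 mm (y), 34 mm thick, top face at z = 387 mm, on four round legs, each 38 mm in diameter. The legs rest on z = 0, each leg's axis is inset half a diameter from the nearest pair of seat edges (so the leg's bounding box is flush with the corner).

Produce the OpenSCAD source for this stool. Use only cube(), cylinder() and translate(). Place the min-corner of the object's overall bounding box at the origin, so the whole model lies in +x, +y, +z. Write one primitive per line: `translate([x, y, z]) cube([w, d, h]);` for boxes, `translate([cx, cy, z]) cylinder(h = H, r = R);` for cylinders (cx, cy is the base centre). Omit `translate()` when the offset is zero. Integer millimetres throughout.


// leg_h = 387 - 34 = 353
translate([0, 0, 353]) cube([282, 353, 34]);
translate([19, 19, 0]) cylinder(h = 353, r = 19);
translate([263, 19, 0]) cylinder(h = 353, r = 19);
translate([19, 334, 0]) cylinder(h = 353, r = 19);
translate([263, 334, 0]) cylinder(h = 353, r = 19);


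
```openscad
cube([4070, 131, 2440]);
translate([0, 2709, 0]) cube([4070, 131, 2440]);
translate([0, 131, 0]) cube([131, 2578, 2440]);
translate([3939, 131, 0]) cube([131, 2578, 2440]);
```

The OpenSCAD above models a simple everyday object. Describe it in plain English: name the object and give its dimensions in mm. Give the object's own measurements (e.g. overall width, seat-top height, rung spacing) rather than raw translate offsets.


The wall frame of a small rectangular building: four walls, each 2440 mm tall and 131 mm thick, enclosing a footprint 4070 mm (x) by 2840 mm (y) outside-to-outside, with no floor or roof. The front and back walls (the −y and +y sides) span the full width; the two side walls fit between them.


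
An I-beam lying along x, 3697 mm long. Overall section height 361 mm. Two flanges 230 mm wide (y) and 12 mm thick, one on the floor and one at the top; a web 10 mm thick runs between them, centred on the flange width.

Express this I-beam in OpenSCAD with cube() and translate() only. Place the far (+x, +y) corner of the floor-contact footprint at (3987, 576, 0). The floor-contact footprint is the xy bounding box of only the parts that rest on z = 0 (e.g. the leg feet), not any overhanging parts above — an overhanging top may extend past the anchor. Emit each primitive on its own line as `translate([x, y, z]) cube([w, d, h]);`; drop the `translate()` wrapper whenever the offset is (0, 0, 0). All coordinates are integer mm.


translate([290, 346, 0]) cube([3697, 230, 12]);
translate([290, 456, 12]) cube([3697, 10, 337]);
translate([290, 346, 349]) cube([3697, 230, 12]);


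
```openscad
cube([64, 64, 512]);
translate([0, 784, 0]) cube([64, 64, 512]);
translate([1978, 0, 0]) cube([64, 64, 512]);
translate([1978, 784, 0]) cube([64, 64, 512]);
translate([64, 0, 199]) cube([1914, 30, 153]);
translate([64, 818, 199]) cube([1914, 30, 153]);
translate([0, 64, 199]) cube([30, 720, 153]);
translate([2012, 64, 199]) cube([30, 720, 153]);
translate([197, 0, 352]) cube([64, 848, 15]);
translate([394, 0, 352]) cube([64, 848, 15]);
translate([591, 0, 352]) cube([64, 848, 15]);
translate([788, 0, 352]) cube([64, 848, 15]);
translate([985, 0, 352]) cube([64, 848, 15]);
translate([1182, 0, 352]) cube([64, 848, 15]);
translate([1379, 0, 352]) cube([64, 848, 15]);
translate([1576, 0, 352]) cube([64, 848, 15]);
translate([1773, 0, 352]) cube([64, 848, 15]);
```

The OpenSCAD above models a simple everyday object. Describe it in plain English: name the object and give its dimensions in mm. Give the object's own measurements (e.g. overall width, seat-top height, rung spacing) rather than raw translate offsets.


A bed frame 2042 mm long (x) by 848 mm wide (y). Four 64×64 mm corner posts, 512 mm tall, at the corners of the footprint. Four rails of 30 mm thickness and 153 mm height run between adjacent posts with their undersides at z = 199 mm, their outer faces flush with the outside of the frame (the two x-running rails run between the posts' inner faces; the two y-running rails run between the posts' inner faces). 9 slats, each 64 mm wide (x) and 15 mm thick, lie across the top of the two x-running rails, running the full 848 mm width of the frame in y; along x they sit between the end posts with a 133 mm gap after the −x posts and between neighbouring slats, leaving 141 mm before the +x posts.


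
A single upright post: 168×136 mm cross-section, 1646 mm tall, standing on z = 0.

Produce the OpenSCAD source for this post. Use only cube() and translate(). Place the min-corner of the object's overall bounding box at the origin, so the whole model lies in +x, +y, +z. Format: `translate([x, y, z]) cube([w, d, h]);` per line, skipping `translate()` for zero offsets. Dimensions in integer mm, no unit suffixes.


cube([168, 136, 1646]);


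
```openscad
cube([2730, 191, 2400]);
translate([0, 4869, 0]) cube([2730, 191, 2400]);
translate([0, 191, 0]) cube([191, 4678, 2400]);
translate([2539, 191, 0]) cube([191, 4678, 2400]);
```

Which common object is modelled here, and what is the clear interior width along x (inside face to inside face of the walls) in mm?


A house (or room) frame. The interior width is 2348 mm.

Four 2400 mm walls enclosing a rectangle with no floor or roof — a room or house frame. Outside width is 2730 mm and wall thickness is 191 mm, so the interior width is 2730 − 2 × 191 = 2348 mm.
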